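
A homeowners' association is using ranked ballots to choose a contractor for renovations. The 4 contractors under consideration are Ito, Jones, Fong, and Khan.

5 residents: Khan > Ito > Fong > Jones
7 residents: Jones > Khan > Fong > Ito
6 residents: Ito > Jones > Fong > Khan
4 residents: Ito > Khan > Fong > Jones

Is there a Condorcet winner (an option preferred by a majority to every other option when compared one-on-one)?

Head-to-head results (22 voters total):
Ito vs Jones: Ito wins 15–7.
Ito vs Fong: Ito wins 15–7.
Ito vs Khan: Khan wins 12–10.
Jones vs Fong: Jones wins 13–9.
Jones vs Khan: Jones wins 13–9.
Fong vs Khan: Khan wins 16–6.
No candidate beats all others: Ito beats Jones beats Khan beats Ito, a majority cycle.

No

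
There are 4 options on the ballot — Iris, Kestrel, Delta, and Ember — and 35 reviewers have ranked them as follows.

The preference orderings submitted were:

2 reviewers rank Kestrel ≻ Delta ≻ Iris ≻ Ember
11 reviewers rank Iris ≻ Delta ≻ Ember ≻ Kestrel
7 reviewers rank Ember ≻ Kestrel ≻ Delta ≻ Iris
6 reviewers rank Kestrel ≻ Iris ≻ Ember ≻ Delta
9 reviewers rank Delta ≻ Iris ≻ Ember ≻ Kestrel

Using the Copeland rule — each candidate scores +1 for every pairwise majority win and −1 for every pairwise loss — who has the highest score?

Pairwise results:
  Iris vs Kestrel: Iris wins 20–15.
  Iris vs Delta: Delta wins 18–17.
  Iris vs Ember: Iris wins 28–7.
  Kestrel vs Delta: Delta wins 20–15.
  Kestrel vs Ember: Ember wins 27–8.
  Delta vs Ember: Delta wins 22–13.
Copeland scores (wins − losses):
  Iris: 2 − 1 = 1
  Kestrel: 0 − 3 = -3
  Delta: 3 − 0 = 3
  Ember: 1 − 2 = -1
Delta has the best Copeland score.

Delta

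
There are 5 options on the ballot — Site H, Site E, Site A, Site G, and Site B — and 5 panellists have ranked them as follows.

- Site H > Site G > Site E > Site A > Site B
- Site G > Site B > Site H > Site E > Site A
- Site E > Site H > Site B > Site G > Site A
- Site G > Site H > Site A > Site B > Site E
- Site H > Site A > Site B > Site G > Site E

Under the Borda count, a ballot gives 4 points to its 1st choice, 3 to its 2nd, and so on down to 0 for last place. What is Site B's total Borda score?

8

Borda scores:
  Site H: 4 + 2 + 3 + 3 + 4 = 16
  Site E: 2 + 1 + 4 + 0 + 0 = 7
  Site A: 1 + 0 + 0 + 2 + 3 = 6
  Site G: 3 + 4 + 1 + 4 + 1 = 13
  Site B: 0 + 3 + 2 + 1 + 2 = 8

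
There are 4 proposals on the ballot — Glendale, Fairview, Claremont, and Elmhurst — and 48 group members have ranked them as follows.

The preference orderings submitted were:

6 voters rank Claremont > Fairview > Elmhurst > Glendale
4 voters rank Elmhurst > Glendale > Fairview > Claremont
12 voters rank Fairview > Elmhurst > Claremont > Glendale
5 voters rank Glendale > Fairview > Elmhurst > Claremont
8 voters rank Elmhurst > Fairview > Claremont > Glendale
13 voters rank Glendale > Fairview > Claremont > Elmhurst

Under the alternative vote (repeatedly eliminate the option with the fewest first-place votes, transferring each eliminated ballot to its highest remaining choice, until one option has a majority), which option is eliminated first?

Claremont

Round 1: Glendale 18, Fairview 12, Elmhurst 12, Claremont 6. Claremont has the fewest and is eliminated.
Round 2: Glendale 18, Fairview 18, Elmhurst 12. Elmhurst has the fewest and is eliminated.
Round 3: Fairview 26, Glendale 22. Fairview has a majority.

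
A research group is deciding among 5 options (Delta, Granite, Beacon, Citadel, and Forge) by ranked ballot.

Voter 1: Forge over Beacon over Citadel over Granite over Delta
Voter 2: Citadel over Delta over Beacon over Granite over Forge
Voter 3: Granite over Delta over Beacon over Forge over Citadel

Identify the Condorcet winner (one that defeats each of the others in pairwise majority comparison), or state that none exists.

No Condorcet winner

Head-to-head results (3 voters total):
Delta vs Granite: Granite wins 2–1.
Delta vs Beacon: Delta wins 2–1.
Delta vs Citadel: Citadel wins 2–1.
Delta vs Forge: Delta wins 2–1.
Granite vs Beacon: Beacon wins 2–1.
Granite vs Citadel: Citadel wins 2–1.
Granite vs Forge: Granite wins 2–1.
Beacon vs Citadel: Beacon wins 2–1.
Beacon vs Forge: Beacon wins 2–1.
Citadel vs Forge: Forge wins 2–1.
No candidate beats all others: Delta beats Beacon beats Granite beats Delta, a majority cycle.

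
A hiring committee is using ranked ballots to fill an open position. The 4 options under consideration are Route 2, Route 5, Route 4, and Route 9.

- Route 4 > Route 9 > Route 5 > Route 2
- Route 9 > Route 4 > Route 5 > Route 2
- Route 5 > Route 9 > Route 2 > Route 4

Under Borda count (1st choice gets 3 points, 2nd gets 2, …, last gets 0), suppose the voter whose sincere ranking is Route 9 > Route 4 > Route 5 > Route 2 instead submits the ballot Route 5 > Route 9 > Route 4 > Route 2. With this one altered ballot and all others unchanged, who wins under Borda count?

Route 5

Borda totals with the altered ballot: Route 2 1, Route 5 7, Route 4 4, Route 9 6.
The switch changes the winner from Route 9 to Route 5.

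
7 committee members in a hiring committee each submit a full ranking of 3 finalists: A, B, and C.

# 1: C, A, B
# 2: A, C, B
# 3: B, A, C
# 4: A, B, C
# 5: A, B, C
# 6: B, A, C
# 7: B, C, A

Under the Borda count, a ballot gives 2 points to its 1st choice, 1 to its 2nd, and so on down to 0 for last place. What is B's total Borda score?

Borda scores:
  A: 1 + 2 + 1 + 2 + 2 + 1 + 0 = 9
  B: 0 + 0 + 2 + 1 + 1 + 2 + 2 = 8
  C: 2 + 1 + 0 + 0 + 0 + 0 + 1 = 4

8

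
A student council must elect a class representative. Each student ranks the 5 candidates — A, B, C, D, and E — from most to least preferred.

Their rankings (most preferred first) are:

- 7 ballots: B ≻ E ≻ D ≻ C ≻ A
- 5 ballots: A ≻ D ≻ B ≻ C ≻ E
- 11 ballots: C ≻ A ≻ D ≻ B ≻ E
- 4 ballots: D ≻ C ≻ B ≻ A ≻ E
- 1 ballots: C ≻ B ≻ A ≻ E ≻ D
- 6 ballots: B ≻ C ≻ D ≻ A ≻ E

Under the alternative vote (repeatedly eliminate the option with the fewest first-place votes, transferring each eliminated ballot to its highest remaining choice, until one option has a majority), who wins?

B

Round 1: B 13, C 12, A 5, D 4, E 0. E has the fewest and is eliminated.
Round 2: B 13, C 12, A 5, D 4. D has the fewest and is eliminated.
Round 3: C 16, B 13, A 5. A has the fewest and is eliminated.
Round 4: B 18, C 16. B has a majority.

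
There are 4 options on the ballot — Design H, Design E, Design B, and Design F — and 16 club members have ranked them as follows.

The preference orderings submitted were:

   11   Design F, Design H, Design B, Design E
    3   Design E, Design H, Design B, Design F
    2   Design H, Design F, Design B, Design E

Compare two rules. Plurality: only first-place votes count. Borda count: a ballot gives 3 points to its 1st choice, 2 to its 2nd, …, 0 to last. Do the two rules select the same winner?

Plurality first-place counts: Design H 2, Design E 3, Design B 0, Design F 11 → Design F.
Borda totals: Design H 34, Design E 9, Design B 16, Design F 37 → Design F.
The two rules agree on Design F.

Yes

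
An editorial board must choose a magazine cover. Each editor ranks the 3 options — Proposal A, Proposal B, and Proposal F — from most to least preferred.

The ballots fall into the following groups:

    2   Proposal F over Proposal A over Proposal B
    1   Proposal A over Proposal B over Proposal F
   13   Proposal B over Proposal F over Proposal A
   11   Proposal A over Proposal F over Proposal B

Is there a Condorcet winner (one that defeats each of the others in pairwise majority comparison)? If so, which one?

None — there is no Condorcet winner

Head-to-head results (27 voters total):
Proposal A vs Proposal B: Proposal A wins 14–13.
Proposal A vs Proposal F: Proposal F wins 15–12.
Proposal B vs Proposal F: Proposal B wins 14–13.
No candidate beats all others: Proposal A beats Proposal B beats Proposal F beats Proposal A, a majority cycle.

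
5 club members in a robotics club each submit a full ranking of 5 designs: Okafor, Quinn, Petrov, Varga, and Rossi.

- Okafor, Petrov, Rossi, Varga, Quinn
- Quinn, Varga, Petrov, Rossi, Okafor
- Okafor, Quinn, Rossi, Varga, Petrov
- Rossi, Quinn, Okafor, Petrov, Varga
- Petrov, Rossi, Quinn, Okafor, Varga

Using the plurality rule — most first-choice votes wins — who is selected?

First-place vote totals:
  Okafor: 2
  Quinn: 1
  Petrov: 1
  Varga: 0
  Rossi: 1
Okafor has the most first-place votes.

Okafor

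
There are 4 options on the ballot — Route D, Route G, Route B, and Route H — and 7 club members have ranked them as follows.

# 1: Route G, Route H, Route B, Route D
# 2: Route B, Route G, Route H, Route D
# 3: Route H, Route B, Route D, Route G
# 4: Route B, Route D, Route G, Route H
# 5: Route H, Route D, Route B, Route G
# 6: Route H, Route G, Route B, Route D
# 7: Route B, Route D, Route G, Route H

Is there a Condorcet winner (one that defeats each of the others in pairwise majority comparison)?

No

Head-to-head results (7 voters total):
Route D vs Route G: Route D wins 4–3.
Route D vs Route B: Route B wins 6–1.
Route D vs Route H: Route H wins 5–2.
Route G vs Route B: Route B wins 5–2.
Route G vs Route H: Route G wins 4–3.
Route B vs Route H: Route H wins 4–3.
No candidate beats all others: Route D beats Route G beats Route H beats Route D, a majority cycle.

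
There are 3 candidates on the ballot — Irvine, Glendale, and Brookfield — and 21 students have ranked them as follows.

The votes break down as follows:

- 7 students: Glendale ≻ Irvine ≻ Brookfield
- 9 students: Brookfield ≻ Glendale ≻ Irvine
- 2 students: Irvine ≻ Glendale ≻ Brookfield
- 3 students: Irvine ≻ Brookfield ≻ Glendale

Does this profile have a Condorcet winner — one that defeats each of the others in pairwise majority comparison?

Head-to-head results (21 voters total):
Irvine vs Glendale: Glendale wins 16–5.
Irvine vs Brookfield: Irvine wins 12–9.
Glendale vs Brookfield: Brookfield wins 12–9.
No candidate beats all others: Irvine beats Brookfield beats Glendale beats Irvine, a majority cycle.

No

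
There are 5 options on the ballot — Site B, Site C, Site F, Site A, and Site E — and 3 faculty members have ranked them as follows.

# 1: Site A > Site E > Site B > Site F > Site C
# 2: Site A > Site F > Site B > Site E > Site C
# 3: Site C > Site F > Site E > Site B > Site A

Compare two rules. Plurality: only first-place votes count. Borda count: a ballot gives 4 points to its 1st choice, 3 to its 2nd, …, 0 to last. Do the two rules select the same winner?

Plurality first-place counts: Site B 0, Site C 1, Site F 0, Site A 2, Site E 0 → Site A.
Borda totals: Site B 5, Site C 4, Site F 7, Site A 8, Site E 6 → Site A.
The two rules agree on Site A.

Yes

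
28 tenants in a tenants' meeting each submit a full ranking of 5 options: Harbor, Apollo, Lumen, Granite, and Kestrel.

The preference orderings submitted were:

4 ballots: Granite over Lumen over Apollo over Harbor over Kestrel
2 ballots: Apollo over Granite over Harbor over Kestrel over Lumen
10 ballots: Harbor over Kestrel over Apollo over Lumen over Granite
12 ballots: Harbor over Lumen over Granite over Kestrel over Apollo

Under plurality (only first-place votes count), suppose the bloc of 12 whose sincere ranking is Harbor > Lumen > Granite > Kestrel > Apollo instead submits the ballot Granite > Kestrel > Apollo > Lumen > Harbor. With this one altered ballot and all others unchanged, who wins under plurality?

First-place totals with the altered ballot: Harbor 10, Apollo 2, Lumen 0, Granite 16, Kestrel 0.
The switch changes the winner from Harbor to Granite.

Granite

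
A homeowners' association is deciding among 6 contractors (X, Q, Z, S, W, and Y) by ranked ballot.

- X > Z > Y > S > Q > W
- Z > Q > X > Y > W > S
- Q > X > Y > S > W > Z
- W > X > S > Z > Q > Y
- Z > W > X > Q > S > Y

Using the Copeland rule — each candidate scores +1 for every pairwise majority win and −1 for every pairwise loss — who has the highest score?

Pairwise results:
  X vs Q: X wins 3–2.
  X vs Z: X wins 3–2.
  X vs S: X wins 5–0.
  X vs W: X wins 3–2.
  X vs Y: X wins 5–0.
  Q vs Z: Z wins 4–1.
  Q vs S: Q wins 3–2.
  Q vs W: Q wins 3–2.
  Q vs Y: Q wins 4–1.
  Z vs S: Z wins 3–2.
  Z vs W: Z wins 3–2.
  Z vs Y: Z wins 4–1.
  S vs W: W wins 3–2.
  S vs Y: Y wins 3–2.
  W vs Y: Y wins 3–2.
Copeland scores (wins − losses):
  X: 5 − 0 = 5
  Q: 3 − 2 = 1
  Z: 4 − 1 = 3
  S: 0 − 5 = -5
  W: 1 − 4 = -3
  Y: 2 − 3 = -1
X has the best Copeland score.

X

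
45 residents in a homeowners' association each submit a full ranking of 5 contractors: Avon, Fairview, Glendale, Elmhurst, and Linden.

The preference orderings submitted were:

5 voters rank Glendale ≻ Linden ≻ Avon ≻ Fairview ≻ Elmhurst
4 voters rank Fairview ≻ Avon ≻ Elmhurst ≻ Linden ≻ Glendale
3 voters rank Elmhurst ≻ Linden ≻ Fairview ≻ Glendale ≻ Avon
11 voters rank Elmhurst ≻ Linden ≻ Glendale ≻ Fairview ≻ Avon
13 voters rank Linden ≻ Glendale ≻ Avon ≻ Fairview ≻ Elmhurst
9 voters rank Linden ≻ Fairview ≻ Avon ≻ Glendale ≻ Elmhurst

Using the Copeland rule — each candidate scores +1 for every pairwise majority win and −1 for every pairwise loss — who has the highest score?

Pairwise results:
  Avon vs Fairview: Fairview wins 27–18.
  Avon vs Glendale: Glendale wins 32–13.
  Avon vs Elmhurst: Avon wins 31–14.
  Avon vs Linden: Linden wins 41–4.
  Fairview vs Glendale: Glendale wins 29–16.
  Fairview vs Elmhurst: Fairview wins 31–14.
  Fairview vs Linden: Linden wins 41–4.
  Glendale vs Elmhurst: Glendale wins 27–18.
  Glendale vs Linden: Linden wins 40–5.
  Elmhurst vs Linden: Linden wins 27–18.
Copeland scores (wins − losses):
  Avon: 1 − 3 = -2
  Fairview: 2 − 2 = 0
  Glendale: 3 − 1 = 2
  Elmhurst: 0 − 4 = -4
  Linden: 4 − 0 = 4
Linden has the best Copeland score.

Linden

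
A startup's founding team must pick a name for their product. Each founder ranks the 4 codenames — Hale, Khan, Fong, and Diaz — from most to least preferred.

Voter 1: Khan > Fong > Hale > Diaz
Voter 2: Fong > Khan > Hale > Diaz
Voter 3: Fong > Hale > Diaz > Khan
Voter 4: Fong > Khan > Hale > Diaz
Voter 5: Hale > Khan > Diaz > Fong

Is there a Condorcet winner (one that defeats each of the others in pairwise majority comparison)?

Head-to-head results (5 voters total):
Hale vs Khan: Khan wins 3–2.
Hale vs Fong: Fong wins 4–1.
Hale vs Diaz: Hale wins 5–0.
Khan vs Fong: Fong wins 3–2.
Khan vs Diaz: Khan wins 4–1.
Fong vs Diaz: Fong wins 4–1.
Fong beats each rival — Hale (4–1), Khan (3–2), Diaz (4–1) — so Fong is the Condorcet winner.

Yes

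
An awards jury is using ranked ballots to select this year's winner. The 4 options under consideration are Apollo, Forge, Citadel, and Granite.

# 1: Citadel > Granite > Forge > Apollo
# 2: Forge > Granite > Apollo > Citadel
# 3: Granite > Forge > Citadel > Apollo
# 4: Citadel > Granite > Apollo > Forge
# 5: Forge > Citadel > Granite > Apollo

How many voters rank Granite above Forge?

Ballots ranking Granite above Forge: 3.
Ballots ranking Forge above Granite: 2.
So 3 of 5 voters prefer Granite to Forge.

3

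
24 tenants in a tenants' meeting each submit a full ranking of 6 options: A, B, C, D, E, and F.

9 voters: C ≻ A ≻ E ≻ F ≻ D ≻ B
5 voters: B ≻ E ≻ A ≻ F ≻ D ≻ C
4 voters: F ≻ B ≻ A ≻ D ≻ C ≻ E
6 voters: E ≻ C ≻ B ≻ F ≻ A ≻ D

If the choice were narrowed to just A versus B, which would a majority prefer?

Ballots ranking A above B: 9.
Ballots ranking B above A: 5+4+6 = 15.
B wins the head-to-head, 15–9.

B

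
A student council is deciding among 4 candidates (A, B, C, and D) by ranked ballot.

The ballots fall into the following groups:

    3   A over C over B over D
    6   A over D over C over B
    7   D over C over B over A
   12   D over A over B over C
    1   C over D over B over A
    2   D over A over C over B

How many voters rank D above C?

27

Ballots ranking D above C: 6+7+12+2 = 27.
Ballots ranking C above D: 3+1 = 4.
So 27 of 31 voters prefer D to C.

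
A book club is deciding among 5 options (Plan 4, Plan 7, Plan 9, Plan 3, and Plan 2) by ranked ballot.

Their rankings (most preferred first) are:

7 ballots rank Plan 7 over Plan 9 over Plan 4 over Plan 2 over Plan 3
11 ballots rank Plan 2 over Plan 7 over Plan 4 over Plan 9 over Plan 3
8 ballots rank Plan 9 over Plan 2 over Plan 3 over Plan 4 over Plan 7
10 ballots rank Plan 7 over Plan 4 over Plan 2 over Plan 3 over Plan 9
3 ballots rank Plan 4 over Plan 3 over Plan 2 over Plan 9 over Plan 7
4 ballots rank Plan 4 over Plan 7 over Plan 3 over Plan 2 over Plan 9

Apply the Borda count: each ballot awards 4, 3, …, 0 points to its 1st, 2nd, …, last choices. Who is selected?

Plan 7

Borda scores:
  Plan 4: 7·2 + 11·2 + 8·1 + 10·3 + 3·4 + 4·4 = 102
  Plan 7: 7·4 + 11·3 + 8·0 + 10·4 + 3·0 + 4·3 = 113
  Plan 9: 7·3 + 11·1 + 8·4 + 10·0 + 3·1 + 4·0 = 67
  Plan 3: 7·0 + 11·0 + 8·2 + 10·1 + 3·3 + 4·2 = 43
  Plan 2: 7·1 + 11·4 + 8·3 + 10·2 + 3·2 + 4·1 = 105
Plan 7 has the highest total.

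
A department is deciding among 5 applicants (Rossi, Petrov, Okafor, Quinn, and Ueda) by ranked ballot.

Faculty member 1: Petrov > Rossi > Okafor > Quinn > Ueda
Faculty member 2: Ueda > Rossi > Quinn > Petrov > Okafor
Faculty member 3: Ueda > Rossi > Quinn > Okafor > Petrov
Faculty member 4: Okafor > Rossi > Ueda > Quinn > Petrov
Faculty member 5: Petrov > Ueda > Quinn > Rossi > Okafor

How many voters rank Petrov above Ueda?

2

Ballots ranking Petrov above Ueda: 2.
Ballots ranking Ueda above Petrov: 3.
So 2 of 5 voters prefer Petrov to Ueda.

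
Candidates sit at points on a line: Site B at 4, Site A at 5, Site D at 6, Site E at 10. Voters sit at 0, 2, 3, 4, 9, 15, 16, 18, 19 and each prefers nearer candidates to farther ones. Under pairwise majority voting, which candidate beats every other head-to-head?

With single-peaked preferences on a line, the Condorcet winner is the candidate closest to the median voter.
The median voter (position 9) is closest to Site E at 10.
Check: Site E vs Site A — voters closer to Site E: 5 of 9.

Site E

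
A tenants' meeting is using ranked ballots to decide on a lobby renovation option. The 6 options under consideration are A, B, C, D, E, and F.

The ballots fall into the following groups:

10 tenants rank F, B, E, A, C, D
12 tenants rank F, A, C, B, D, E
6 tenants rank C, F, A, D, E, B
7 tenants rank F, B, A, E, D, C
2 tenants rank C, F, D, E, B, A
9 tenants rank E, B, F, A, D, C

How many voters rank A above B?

18

Ballots ranking A above B: 12+6 = 18.
Ballots ranking B above A: 10+7+2+9 = 28.
So 18 of 46 voters prefer A to B.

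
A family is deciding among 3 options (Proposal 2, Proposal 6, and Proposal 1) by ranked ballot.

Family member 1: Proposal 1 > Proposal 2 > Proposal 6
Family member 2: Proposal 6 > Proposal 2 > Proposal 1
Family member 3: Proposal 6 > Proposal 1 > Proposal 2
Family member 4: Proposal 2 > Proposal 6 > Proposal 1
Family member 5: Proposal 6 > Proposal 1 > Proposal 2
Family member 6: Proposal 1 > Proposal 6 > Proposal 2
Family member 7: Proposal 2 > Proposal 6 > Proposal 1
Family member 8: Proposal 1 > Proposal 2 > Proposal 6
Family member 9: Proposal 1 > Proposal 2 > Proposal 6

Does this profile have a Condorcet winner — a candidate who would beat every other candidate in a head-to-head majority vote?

Head-to-head results (9 voters total):
Proposal 2 vs Proposal 6: Proposal 2 wins 5–4.
Proposal 2 vs Proposal 1: Proposal 1 wins 6–3.
Proposal 6 vs Proposal 1: Proposal 6 wins 5–4.
No candidate beats all others: Proposal 2 beats Proposal 6 beats Proposal 1 beats Proposal 2, a majority cycle.

No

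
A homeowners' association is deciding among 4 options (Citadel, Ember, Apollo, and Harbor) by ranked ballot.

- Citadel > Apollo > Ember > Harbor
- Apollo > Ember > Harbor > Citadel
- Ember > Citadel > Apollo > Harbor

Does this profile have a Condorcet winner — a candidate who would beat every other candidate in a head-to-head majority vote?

Head-to-head results (3 voters total):
Citadel vs Ember: Ember wins 2–1.
Citadel vs Apollo: Citadel wins 2–1.
Citadel vs Harbor: Citadel wins 2–1.
Ember vs Apollo: Apollo wins 2–1.
Ember vs Harbor: Ember wins 3–0.
Apollo vs Harbor: Apollo wins 3–0.
No candidate beats all others: Citadel beats Apollo beats Ember beats Citadel, a majority cycle.

No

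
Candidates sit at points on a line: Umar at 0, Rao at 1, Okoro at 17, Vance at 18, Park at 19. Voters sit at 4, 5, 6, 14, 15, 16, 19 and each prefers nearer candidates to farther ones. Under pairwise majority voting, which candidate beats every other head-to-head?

With single-peaked preferences on a line, the Condorcet winner is the candidate closest to the median voter.
The median voter (position 14) is closest to Okoro at 17.
Check: Okoro vs Park — voters closer to Okoro: 6 of 7.

Okoro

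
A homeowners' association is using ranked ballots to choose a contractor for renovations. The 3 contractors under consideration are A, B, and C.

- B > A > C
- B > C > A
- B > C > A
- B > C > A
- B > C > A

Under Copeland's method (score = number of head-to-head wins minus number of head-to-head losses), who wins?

B

Pairwise results:
  A vs B: B wins 5–0.
  A vs C: C wins 4–1.
  B vs C: B wins 5–0.
Copeland scores (wins − losses):
  A: 0 − 2 = -2
  B: 2 − 0 = 2
  C: 1 − 1 = 0
B has the best Copeland score.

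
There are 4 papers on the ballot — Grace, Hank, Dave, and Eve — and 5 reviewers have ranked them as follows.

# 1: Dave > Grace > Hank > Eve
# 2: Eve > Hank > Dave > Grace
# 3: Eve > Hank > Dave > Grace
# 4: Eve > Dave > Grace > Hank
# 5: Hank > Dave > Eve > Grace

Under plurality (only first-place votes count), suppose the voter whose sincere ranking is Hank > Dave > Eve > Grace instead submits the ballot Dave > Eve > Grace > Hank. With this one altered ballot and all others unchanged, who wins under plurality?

First-place totals with the altered ballot: Grace 0, Hank 0, Dave 2, Eve 3.
The winner is unchanged: still Eve.

Eve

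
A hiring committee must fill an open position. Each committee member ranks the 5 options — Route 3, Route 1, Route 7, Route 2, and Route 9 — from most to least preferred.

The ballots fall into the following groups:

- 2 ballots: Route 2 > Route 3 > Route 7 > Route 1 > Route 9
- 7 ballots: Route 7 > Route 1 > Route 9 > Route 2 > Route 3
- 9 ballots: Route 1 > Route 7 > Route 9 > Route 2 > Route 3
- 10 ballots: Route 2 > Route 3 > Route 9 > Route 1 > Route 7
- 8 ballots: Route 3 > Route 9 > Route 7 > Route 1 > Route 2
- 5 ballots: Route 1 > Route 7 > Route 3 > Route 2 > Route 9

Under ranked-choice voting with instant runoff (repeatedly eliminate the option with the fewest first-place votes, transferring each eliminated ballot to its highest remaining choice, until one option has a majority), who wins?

Route 1

Round 1: Route 1 14, Route 2 12, Route 3 8, Route 7 7, Route 9 0. Route 9 has the fewest and is eliminated.
Round 2: Route 1 14, Route 2 12, Route 3 8, Route 7 7. Route 7 has the fewest and is eliminated.
Round 3: Route 1 21, Route 2 12, Route 3 8. Route 1 has a majority.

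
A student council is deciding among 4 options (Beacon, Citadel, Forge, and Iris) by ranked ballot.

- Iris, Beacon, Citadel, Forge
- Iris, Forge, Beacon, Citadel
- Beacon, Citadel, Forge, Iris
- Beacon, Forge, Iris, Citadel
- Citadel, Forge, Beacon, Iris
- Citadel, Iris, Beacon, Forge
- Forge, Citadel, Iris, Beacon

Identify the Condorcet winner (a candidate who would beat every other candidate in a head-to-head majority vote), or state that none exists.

No Condorcet winner

Head-to-head results (7 voters total):
Beacon vs Citadel: Beacon wins 4–3.
Beacon vs Forge: Beacon wins 4–3.
Beacon vs Iris: Iris wins 4–3.
Citadel vs Forge: Citadel wins 4–3.
Citadel vs Iris: Citadel wins 4–3.
Forge vs Iris: Forge wins 4–3.
No candidate beats all others: Beacon beats Citadel beats Iris beats Beacon, a majority cycle.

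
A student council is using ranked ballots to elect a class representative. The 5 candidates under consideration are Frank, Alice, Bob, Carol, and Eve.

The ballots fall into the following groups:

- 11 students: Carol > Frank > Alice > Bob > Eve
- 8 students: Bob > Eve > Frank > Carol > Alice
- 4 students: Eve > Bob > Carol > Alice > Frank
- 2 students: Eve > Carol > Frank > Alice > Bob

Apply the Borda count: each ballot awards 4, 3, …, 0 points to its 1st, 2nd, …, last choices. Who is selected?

Carol

Borda scores:
  Frank: 11·3 + 8·2 + 4·0 + 2·2 = 53
  Alice: 11·2 + 8·0 + 4·1 + 2·1 = 28
  Bob: 11·1 + 8·4 + 4·3 + 2·0 = 55
  Carol: 11·4 + 8·1 + 4·2 + 2·3 = 66
  Eve: 11·0 + 8·3 + 4·4 + 2·4 = 48
Carol has the highest total.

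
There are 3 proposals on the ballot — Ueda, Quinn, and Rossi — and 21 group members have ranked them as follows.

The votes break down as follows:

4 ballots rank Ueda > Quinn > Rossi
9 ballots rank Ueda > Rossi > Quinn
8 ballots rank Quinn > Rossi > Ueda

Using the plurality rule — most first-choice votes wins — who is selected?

Ueda

First-place vote totals:
  Ueda: 13
  Quinn: 8
  Rossi: 0
Ueda has the most first-place votes.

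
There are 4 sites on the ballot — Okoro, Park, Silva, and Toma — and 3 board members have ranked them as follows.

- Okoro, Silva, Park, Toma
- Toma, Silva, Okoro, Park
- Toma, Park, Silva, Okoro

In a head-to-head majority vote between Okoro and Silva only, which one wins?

Silva

Ballots ranking Okoro above Silva: 1.
Ballots ranking Silva above Okoro: 2.
Silva wins the head-to-head, 2–1.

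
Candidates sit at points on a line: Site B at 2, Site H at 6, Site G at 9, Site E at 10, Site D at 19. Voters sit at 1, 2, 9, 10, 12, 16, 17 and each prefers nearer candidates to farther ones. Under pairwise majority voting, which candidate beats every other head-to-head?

Site E

With single-peaked preferences on a line, the Condorcet winner is the candidate closest to the median voter.
The median voter (position 10) is closest to Site E at 10.
Check: Site E vs Site B — voters closer to Site E: 5 of 7.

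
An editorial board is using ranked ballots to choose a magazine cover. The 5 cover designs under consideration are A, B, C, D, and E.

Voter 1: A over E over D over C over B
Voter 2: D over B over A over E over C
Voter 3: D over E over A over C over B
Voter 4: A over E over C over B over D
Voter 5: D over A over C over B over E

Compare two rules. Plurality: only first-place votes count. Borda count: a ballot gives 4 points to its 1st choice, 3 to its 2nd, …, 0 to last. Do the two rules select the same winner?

No

Plurality first-place counts: A 2, B 0, C 0, D 3, E 0 → D.
Borda totals: A 15, B 5, C 6, D 14, E 10 → A.
The two rules disagree: plurality picks D, Borda picks A.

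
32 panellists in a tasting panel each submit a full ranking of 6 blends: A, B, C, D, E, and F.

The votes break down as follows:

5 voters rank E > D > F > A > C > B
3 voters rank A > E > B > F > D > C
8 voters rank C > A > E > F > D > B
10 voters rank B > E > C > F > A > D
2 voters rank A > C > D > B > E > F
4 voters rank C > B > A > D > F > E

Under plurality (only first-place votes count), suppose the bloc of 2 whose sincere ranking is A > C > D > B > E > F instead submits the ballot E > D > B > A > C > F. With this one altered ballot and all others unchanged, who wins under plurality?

C

First-place totals with the altered ballot: A 3, B 10, C 12, D 0, E 7, F 0.
The winner is unchanged: still C.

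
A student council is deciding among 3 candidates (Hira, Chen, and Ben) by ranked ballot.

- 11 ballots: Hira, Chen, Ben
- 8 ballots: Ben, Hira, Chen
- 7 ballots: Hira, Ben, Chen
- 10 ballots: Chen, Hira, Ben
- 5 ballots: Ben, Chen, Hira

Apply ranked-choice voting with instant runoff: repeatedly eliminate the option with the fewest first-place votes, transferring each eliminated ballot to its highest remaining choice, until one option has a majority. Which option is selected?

Round 1: Hira 18, Ben 13, Chen 10. Chen has the fewest and is eliminated.
Round 2: Hira 28, Ben 13. Hira has a majority.

Hira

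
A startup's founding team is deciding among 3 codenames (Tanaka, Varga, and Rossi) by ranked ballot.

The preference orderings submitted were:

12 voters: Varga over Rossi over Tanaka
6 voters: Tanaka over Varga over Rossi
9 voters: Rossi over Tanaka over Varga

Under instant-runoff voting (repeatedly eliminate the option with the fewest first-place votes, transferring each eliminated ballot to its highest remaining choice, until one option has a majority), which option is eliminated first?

Tanaka

Round 1: Varga 12, Rossi 9, Tanaka 6. Tanaka has the fewest and is eliminated.
Round 2: Varga 18, Rossi 9. Varga has a majority.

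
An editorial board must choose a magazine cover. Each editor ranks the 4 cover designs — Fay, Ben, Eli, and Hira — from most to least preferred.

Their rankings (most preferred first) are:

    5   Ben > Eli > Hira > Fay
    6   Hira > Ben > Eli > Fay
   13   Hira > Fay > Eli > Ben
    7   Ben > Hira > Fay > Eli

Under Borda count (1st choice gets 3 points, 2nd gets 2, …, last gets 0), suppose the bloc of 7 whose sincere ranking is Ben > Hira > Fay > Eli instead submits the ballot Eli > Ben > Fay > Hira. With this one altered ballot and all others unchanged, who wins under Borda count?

Hira

Borda totals with the altered ballot: Fay 33, Ben 41, Eli 50, Hira 62.
The winner is unchanged: still Hira.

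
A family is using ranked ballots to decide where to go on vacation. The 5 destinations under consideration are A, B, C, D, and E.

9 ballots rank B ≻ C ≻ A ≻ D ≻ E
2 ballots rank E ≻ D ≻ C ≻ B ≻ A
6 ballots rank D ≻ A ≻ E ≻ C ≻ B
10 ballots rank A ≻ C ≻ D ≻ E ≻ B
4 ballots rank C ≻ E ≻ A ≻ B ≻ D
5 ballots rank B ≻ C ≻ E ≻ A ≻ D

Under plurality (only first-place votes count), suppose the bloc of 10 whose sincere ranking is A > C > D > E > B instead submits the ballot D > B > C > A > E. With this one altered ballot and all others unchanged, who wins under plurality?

First-place totals with the altered ballot: A 0, B 14, C 4, D 16, E 2.
The switch changes the winner from B to D.

D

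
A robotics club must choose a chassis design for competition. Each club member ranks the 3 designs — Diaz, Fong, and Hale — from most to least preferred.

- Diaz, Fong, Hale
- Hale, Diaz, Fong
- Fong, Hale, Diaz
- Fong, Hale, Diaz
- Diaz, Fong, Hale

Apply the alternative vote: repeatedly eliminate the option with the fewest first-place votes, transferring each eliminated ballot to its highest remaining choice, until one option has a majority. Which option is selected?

Round 1: Diaz 2, Fong 2, Hale 1. Hale has the fewest and is eliminated.
Round 2: Diaz 3, Fong 2. Diaz has a majority.

Diaz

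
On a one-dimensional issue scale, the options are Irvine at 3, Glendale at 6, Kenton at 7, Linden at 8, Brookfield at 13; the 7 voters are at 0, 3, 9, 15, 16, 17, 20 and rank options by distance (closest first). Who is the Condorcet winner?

Brookfield

With single-peaked preferences on a line, the Condorcet winner is the candidate closest to the median voter.
The median voter (position 15) is closest to Brookfield at 13.
Check: Brookfield vs Kenton — voters closer to Brookfield: 4 of 7.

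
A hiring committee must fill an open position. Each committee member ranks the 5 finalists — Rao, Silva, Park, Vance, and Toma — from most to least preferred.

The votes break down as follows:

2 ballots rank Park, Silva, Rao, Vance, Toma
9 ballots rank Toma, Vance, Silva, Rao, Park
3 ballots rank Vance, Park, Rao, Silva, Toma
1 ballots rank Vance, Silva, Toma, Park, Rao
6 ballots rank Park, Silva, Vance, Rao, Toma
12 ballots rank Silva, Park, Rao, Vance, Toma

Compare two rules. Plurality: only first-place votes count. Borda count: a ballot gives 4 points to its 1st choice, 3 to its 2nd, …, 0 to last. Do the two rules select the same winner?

Plurality first-place counts: Rao 0, Silva 12, Park 8, Vance 4, Toma 9 → Silva.
Borda totals: Rao 49, Silva 96, Park 78, Vance 69, Toma 38 → Silva.
The two rules agree on Silva.

Yes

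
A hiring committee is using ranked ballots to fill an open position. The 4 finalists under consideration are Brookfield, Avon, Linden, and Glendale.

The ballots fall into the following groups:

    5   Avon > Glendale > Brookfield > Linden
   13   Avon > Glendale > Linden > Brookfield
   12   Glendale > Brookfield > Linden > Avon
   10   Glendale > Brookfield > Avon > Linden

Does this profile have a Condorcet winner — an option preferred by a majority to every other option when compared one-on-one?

Head-to-head results (40 voters total):
Brookfield vs Avon: Brookfield wins 22–18.
Brookfield vs Linden: Brookfield wins 27–13.
Brookfield vs Glendale: Glendale wins 40–0.
Avon vs Linden: Avon wins 28–12.
Avon vs Glendale: Glendale wins 22–18.
Linden vs Glendale: Glendale wins 40–0.
Glendale beats each rival — Brookfield (40–0), Avon (22–18), Linden (40–0) — so Glendale is the Condorcet winner.

Yes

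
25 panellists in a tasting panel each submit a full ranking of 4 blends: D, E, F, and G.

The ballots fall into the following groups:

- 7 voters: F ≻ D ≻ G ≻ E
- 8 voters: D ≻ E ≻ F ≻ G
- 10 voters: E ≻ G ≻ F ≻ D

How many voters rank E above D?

10

Ballots ranking E above D: 10.
Ballots ranking D above E: 7+8 = 15.
So 10 of 25 voters prefer E to D.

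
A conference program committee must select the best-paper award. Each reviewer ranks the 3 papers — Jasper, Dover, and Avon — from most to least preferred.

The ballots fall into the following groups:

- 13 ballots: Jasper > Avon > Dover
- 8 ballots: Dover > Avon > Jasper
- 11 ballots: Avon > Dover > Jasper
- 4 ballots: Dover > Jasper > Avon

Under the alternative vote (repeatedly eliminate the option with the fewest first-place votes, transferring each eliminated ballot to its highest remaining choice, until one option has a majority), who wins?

Dover

Round 1: Jasper 13, Dover 12, Avon 11. Avon has the fewest and is eliminated.
Round 2: Dover 23, Jasper 13. Dover has a majority.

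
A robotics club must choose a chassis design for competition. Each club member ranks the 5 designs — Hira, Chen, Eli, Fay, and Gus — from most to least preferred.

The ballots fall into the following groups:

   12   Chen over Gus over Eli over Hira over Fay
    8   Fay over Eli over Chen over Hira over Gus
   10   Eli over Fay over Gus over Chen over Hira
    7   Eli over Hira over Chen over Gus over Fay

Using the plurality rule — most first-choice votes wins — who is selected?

First-place vote totals:
  Hira: 0
  Chen: 12
  Eli: 17
  Fay: 8
  Gus: 0
Eli has the most first-place votes.

Eli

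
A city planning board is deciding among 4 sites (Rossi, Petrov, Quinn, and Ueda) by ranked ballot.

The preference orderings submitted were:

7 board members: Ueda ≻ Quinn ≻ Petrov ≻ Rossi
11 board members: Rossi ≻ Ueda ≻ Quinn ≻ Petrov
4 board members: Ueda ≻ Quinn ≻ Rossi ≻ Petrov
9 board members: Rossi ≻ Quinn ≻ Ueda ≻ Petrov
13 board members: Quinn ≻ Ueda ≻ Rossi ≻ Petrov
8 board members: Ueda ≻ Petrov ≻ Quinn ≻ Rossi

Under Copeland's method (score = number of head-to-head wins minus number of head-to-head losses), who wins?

Pairwise results:
  Rossi vs Petrov: Rossi wins 37–15.
  Rossi vs Quinn: Quinn wins 32–20.
  Rossi vs Ueda: Ueda wins 32–20.
  Petrov vs Quinn: Quinn wins 44–8.
  Petrov vs Ueda: Ueda wins 52–0.
  Quinn vs Ueda: Ueda wins 30–22.
Copeland scores (wins − losses):
  Rossi: 1 − 2 = -1
  Petrov: 0 − 3 = -3
  Quinn: 2 − 1 = 1
  Ueda: 3 − 0 = 3
Ueda has the best Copeland score.

Ueda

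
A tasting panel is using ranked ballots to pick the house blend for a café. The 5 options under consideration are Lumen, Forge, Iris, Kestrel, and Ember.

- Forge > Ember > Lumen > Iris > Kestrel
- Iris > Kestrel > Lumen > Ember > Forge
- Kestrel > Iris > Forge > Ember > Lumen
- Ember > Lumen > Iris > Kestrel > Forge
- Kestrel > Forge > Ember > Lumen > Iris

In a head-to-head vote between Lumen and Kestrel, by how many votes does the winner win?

1

Ballots ranking Lumen above Kestrel: 2.
Ballots ranking Kestrel above Lumen: 3.
Kestrel wins 3–2, a margin of 1.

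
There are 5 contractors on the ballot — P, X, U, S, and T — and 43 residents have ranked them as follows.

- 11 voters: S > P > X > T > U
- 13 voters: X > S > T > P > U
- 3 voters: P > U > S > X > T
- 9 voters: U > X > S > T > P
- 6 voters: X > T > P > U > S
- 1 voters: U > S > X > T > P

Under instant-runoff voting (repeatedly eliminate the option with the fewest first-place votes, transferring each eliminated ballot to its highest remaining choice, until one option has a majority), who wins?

Round 1: X 19, S 11, U 10, P 3, T 0. T has the fewest and is eliminated.
Round 2: X 19, S 11, U 10, P 3. P has the fewest and is eliminated.
Round 3: X 19, U 13, S 11. S has the fewest and is eliminated.
Round 4: X 30, U 13. X has a majority.

X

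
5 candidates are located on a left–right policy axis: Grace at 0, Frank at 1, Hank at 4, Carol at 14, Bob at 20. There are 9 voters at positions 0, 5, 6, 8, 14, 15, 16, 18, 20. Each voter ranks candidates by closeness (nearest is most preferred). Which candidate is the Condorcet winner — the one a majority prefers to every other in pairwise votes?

Carol

With single-peaked preferences on a line, the Condorcet winner is the candidate closest to the median voter.
The median voter (position 14) is closest to Carol at 14.
Check: Carol vs Bob — voters closer to Carol: 7 of 9.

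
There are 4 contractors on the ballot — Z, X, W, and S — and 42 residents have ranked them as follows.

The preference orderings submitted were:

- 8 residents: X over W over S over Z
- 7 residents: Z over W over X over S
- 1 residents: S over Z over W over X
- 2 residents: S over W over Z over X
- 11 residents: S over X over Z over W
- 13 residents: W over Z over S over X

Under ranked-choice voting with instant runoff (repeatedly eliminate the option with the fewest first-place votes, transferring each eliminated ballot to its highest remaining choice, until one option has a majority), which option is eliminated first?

Z

Round 1: S 14, W 13, X 8, Z 7. Z has the fewest and is eliminated.
Round 2: W 20, S 14, X 8. X has the fewest and is eliminated.
Round 3: W 28, S 14. W has a majority.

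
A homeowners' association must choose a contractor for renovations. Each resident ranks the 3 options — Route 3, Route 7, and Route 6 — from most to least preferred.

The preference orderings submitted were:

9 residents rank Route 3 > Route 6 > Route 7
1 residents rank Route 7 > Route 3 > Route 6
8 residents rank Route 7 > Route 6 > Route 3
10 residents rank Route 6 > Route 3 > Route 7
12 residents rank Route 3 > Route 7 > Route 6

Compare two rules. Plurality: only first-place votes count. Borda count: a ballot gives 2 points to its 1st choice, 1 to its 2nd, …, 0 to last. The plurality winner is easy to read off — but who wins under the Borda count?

Plurality first-place counts: Route 3 21, Route 7 9, Route 6 10 → Route 3.
Borda totals: Route 3 53, Route 7 30, Route 6 37 → Route 3.

Route 3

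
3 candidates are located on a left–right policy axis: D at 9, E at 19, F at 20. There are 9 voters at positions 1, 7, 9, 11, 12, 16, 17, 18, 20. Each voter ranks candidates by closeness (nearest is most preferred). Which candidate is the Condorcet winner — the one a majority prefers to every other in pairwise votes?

With single-peaked preferences on a line, the Condorcet winner is the candidate closest to the median voter.
The median voter (position 12) is closest to D at 9.
Check: D vs F — voters closer to D: 5 of 9.

D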